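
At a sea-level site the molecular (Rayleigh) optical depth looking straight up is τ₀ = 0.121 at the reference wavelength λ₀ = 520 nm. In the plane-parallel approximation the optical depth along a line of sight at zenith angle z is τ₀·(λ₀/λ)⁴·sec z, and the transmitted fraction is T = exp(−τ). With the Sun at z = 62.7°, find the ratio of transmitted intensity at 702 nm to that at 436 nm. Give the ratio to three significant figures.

1.58

Airmass: sec 62.7° = 2.1803.
τ(702 nm) = 0.121 × (520/702)⁴ × 2.1803 = 0.121 × 0.3011 × 2.1803 = 0.0794.
τ(436 nm) = 0.121 × (520/436)⁴ × 2.1803 = 0.121 × 2.0233 × 2.1803 = 0.5338.
T(702)/T(436) = exp(τ_B − τ_A) = exp(0.4544) = 1.5752.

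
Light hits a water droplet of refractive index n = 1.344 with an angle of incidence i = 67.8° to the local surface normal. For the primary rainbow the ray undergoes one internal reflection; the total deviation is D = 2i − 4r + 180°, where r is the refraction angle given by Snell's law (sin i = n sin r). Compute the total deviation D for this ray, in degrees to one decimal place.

141.4°

sin r = sin 67.8° / 1.344 = 0.9259/1.344 = 0.6889; r = 43.54°.
D = 2·67.8° − 4·43.54° + 180° = 135.60° − 174.17° + 180° = 141.43°.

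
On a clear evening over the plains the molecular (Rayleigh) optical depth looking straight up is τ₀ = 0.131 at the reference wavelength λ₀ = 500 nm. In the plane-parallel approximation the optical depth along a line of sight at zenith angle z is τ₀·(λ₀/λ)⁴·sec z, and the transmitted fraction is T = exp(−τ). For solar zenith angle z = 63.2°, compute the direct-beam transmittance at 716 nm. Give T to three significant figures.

0.933

sec 63.2° = 2.2179.
τ = 0.131 × (500/716)⁴ × 2.2179 = 0.131 × 0.2378 × 2.2179 = 0.0691.
T = exp(−0.0691) = 0.9332.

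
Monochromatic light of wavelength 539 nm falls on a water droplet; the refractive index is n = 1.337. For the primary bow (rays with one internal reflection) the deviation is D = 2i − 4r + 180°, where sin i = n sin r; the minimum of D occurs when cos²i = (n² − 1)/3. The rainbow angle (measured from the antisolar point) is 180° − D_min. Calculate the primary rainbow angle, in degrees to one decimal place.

cos²i = (1.78757 − 1)/3 = 0.26252; i = arccos(0.51237) = 59.178°.
sin r = sin 59.178°/1.337 = 0.64231; r = 39.964°.
D_min = 2·59.178° − 4·39.964° + 180° = 138.500°.
Rainbow angle = 180° − D_min = 41.500°.

41.5°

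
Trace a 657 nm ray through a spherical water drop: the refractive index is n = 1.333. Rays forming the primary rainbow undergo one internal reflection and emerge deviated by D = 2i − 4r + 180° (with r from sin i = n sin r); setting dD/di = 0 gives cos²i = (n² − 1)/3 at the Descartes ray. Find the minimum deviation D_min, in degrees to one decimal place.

137.9°

cos²i = (1.77689 − 1)/3 = 0.25896; i = arccos(0.50888) = 59.410°.
sin r = sin 59.410°/1.333 = 0.64579; r = 40.225°.
D_min = 2·59.410° − 4·40.225° + 180° = 137.922°.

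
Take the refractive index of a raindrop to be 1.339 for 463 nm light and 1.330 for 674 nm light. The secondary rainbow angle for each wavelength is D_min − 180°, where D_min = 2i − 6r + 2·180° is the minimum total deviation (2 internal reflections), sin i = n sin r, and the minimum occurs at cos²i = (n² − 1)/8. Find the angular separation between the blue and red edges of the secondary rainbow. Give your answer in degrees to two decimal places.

2.35°

At 463 nm (n = 1.339): cos²i = 0.09912 → i = 71.650°, r = 45.141°, D_min = 232.451°, rainbow angle = 52.451°.
At 674 nm (n = 1.330): cos²i = 0.09611 → i = 71.940°, r = 45.630°, D_min = 230.101°, rainbow angle = 50.101°.
Angular width = |52.451° − 50.101°| = 2.350°.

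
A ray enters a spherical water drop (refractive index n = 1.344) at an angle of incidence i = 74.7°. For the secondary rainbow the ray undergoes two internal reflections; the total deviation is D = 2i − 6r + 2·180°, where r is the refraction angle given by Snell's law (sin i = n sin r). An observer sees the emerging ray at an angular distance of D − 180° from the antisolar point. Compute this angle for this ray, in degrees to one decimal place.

54.2°

sin r = sin 74.7° / 1.344 = 0.9646/1.344 = 0.7177; r = 45.86°.
D = 2·74.7° − 6·45.86° + 2·180° = 149.40° − 275.18° + 360° = 234.22°.
Angle from antisolar point = D − 180° = 54.22°.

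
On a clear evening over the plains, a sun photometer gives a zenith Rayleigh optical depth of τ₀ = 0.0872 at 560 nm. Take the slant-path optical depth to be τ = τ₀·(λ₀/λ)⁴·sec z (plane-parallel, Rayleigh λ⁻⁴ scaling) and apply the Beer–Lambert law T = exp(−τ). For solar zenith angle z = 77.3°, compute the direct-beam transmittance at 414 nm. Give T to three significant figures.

sec 77.3° = 4.5486.
τ = 0.0872 × (560/414)⁴ × 4.5486 = 0.0872 × 3.3477 × 4.5486 = 1.3278.
T = exp(−1.3278) = 0.2650.

0.265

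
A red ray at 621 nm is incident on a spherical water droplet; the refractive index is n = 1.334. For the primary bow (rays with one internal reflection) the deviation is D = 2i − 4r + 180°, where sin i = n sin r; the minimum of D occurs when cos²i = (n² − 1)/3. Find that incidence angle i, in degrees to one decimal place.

59.4°

cos²i = (1.334² − 1)/3 = (1.77956 − 1)/3 = 0.25985.
cos i = 0.50976, so i = 59.352°.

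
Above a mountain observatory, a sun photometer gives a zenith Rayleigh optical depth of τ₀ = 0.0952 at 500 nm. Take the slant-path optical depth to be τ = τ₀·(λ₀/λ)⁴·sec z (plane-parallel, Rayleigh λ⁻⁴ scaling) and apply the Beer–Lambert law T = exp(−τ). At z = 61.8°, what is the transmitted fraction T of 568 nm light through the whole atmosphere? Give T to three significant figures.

0.886

sec 61.8° = 2.1162.
τ = 0.0952 × (500/568)⁴ × 2.1162 = 0.0952 × 0.6005 × 2.1162 = 0.1210.
T = exp(−0.1210) = 0.8861.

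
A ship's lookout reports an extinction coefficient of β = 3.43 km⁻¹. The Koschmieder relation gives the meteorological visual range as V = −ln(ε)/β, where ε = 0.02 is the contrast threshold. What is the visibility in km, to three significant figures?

1.14 km

V = −ln(0.02) / 3.43 = 3.912 / 3.43 = 1.1405 km.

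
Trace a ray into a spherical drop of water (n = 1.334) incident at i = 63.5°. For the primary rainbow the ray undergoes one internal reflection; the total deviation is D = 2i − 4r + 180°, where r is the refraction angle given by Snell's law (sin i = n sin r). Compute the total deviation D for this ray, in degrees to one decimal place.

sin r = sin 63.5° / 1.334 = 0.8949/1.334 = 0.6709; r = 42.13°.
D = 2·63.5° − 4·42.13° + 180° = 127.00° − 168.54° + 180° = 138.46°.

138.5°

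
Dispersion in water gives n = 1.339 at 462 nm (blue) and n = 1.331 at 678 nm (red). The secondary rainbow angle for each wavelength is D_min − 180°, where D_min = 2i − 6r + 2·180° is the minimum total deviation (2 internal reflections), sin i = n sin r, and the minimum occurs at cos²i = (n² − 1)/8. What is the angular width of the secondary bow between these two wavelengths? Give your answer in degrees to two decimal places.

At 462 nm (n = 1.339): cos²i = 0.09912 → i = 71.650°, r = 45.141°, D_min = 232.451°, rainbow angle = 52.451°.
At 678 nm (n = 1.331): cos²i = 0.09645 → i = 71.907°, r = 45.575°, D_min = 230.365°, rainbow angle = 50.365°.
Angular width = |52.451° − 50.365°| = 2.086°.

2.09°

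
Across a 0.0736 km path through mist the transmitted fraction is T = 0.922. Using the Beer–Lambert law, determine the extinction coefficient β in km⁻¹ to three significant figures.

1.10 km⁻¹

Beer–Lambert: T = exp(−βL) ⇒ β = −ln(T)/L = −ln(0.922)/0.0736 = 0.0812/0.0736 = 1.103 km⁻¹.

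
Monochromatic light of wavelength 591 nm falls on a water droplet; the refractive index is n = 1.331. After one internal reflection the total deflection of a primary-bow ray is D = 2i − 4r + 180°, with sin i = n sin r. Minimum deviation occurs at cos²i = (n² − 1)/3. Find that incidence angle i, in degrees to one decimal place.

cos²i = (1.331² − 1)/3 = (1.77156 − 1)/3 = 0.25719.
cos i = 0.50714, so i = 59.527°.

59.5°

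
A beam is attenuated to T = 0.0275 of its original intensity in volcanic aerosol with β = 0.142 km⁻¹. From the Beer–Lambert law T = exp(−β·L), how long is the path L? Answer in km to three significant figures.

25.3 km

Beer–Lambert: T = exp(−βL) ⇒ L = −ln(T)/β = −ln(0.0275)/0.142 = 3.5936/0.142 = 25.31 km.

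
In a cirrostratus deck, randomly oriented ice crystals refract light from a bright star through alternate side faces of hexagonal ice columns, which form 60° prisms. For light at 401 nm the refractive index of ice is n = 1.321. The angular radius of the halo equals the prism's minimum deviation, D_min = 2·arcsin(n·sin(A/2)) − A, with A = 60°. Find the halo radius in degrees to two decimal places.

n·sin(A/2) = 1.321 × sin 30° = 1.321 × 0.5000 = 0.6605.
D_min = 2·arcsin(0.6605) − 60° = 2 × 41.338° − 60° = 22.676°.

22.68°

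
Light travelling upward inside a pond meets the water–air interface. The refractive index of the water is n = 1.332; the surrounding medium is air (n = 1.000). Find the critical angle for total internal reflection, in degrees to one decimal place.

48.7°

sin θ_c = n_air / n = 1.000 / 1.332 = 0.7508.
θ_c = arcsin(0.7508) = 48.66°.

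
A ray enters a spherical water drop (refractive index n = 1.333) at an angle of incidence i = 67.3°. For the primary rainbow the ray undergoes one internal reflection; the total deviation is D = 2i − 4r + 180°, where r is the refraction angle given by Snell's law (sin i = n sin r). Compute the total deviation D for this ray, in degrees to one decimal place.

139.4°

sin r = sin 67.3° / 1.333 = 0.9225/1.333 = 0.6921; r = 43.79°.
D = 2·67.3° − 4·43.79° + 180° = 134.60° − 175.18° + 180° = 139.42°.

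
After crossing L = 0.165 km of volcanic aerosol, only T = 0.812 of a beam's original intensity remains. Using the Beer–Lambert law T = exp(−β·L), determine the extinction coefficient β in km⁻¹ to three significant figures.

1.26 km⁻¹

Beer–Lambert: T = exp(−βL) ⇒ β = −ln(T)/L = −ln(0.812)/0.165 = 0.2083/0.165 = 1.262 km⁻¹.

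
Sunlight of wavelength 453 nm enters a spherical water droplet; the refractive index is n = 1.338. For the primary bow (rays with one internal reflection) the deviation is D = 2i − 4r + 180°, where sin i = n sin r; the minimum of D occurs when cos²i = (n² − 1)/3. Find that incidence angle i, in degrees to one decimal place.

59.1°

cos²i = (1.338² − 1)/3 = (1.79024 − 1)/3 = 0.26341.
cos i = 0.51324, so i = 59.120°.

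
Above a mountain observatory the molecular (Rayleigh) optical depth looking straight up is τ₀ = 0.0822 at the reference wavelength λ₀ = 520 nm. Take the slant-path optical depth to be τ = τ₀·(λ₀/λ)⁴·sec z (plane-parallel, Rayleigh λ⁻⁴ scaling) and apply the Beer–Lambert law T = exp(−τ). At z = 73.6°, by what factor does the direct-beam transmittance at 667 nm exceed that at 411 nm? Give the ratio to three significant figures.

1.89

Airmass: sec 73.6° = 3.5418.
τ(667 nm) = 0.0822 × (520/667)⁴ × 3.5418 = 0.0822 × 0.3694 × 3.5418 = 0.1075.
τ(411 nm) = 0.0822 × (520/411)⁴ × 3.5418 = 0.0822 × 2.5624 × 3.5418 = 0.7460.
T(667)/T(411) = exp(τ_B − τ_A) = exp(0.6385) = 1.8936.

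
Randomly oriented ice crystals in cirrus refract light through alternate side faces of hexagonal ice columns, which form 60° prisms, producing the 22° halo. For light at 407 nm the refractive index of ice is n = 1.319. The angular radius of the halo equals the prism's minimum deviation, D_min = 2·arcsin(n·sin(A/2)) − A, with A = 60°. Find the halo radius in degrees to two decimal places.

22.52°

n·sin(A/2) = 1.319 × sin 30° = 1.319 × 0.5000 = 0.6595.
D_min = 2·arcsin(0.6595) − 60° = 2 × 41.262° − 60° = 22.524°.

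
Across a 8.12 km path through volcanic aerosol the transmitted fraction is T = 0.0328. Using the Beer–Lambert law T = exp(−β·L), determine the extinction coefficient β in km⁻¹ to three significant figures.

Beer–Lambert: T = exp(−βL) ⇒ β = −ln(T)/L = −ln(0.0328)/8.12 = 3.4173/8.12 = 0.4209 km⁻¹.

0.421 km⁻¹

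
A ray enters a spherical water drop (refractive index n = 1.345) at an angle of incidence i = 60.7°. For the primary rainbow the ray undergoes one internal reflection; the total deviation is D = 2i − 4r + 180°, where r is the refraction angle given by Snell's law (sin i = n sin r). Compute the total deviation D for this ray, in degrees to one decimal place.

sin r = sin 60.7° / 1.345 = 0.8721/1.345 = 0.6484; r = 40.42°.
D = 2·60.7° − 4·40.42° + 180° = 121.40° − 161.68° + 180° = 139.72°.

139.7°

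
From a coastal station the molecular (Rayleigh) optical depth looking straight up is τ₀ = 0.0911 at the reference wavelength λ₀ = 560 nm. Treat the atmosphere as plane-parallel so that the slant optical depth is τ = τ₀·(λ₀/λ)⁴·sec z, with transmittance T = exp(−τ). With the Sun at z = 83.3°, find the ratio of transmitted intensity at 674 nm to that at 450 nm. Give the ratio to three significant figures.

Airmass: sec 83.3° = 8.5711.
τ(674 nm) = 0.0911 × (560/674)⁴ × 8.5711 = 0.0911 × 0.4766 × 8.5711 = 0.3721.
τ(450 nm) = 0.0911 × (560/450)⁴ × 8.5711 = 0.0911 × 2.3983 × 8.5711 = 1.8727.
T(674)/T(450) = exp(τ_B − τ_A) = exp(1.5006) = 4.4842.

4.48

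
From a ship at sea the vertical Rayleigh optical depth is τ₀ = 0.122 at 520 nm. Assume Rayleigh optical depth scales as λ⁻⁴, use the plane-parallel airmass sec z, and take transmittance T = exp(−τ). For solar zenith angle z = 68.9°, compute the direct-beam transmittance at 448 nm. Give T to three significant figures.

0.541

sec 68.9° = 2.7778.
τ = 0.122 × (520/448)⁴ × 2.7778 = 0.122 × 1.8151 × 2.7778 = 0.6151.
T = exp(−0.6151) = 0.5406.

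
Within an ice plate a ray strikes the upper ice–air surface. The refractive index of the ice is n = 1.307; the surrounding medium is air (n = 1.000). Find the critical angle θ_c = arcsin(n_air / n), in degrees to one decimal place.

49.9°

sin θ_c = n_air / n = 1.000 / 1.307 = 0.7651.
θ_c = arcsin(0.7651) = 49.92°.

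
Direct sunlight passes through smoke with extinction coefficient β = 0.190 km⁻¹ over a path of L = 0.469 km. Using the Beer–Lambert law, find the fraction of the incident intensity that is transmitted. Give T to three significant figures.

0.915

τ = β·L = 0.190 × 0.469 = 0.0891.
T = exp(−0.0891) = 0.9147.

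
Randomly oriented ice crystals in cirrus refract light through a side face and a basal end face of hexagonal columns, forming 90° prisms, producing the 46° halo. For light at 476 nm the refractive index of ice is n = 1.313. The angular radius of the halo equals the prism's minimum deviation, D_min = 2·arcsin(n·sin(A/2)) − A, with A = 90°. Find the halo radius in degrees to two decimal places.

n·sin(A/2) = 1.313 × sin 45° = 1.313 × 0.7071 = 0.9284.
D_min = 2·arcsin(0.9284) − 90° = 2 × 68.192° − 90° = 46.383°.

46.38°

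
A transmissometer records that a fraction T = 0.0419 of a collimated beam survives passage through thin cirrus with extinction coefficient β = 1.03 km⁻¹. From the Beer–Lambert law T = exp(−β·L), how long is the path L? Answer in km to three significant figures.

Beer–Lambert: T = exp(−βL) ⇒ L = −ln(T)/β = −ln(0.0419)/1.03 = 3.1725/1.03 = 3.08 km.

3.08 km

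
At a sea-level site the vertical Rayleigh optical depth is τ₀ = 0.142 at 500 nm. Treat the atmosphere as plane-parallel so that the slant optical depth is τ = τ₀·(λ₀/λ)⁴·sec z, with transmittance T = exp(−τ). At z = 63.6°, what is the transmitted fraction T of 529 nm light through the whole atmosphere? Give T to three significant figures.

sec 63.6° = 2.2490.
τ = 0.142 × (500/529)⁴ × 2.2490 = 0.142 × 0.7981 × 2.2490 = 0.2549.
T = exp(−0.2549) = 0.7750.

0.775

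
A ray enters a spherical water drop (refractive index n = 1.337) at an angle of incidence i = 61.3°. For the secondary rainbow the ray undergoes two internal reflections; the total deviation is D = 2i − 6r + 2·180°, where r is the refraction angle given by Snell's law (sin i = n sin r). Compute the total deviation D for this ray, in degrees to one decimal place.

sin r = sin 61.3° / 1.337 = 0.8771/1.337 = 0.6561; r = 41.00°.
D = 2·61.3° − 6·41.00° + 2·180° = 122.60° − 246.00° + 360° = 236.60°.

236.6°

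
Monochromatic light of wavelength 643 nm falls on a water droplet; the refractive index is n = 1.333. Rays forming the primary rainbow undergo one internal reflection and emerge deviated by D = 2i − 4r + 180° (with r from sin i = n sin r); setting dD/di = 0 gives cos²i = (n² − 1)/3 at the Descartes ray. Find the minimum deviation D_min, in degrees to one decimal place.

137.9°

cos²i = (1.77689 − 1)/3 = 0.25896; i = arccos(0.50888) = 59.410°.
sin r = sin 59.410°/1.333 = 0.64579; r = 40.225°.
D_min = 2·59.410° − 4·40.225° + 180° = 137.922°.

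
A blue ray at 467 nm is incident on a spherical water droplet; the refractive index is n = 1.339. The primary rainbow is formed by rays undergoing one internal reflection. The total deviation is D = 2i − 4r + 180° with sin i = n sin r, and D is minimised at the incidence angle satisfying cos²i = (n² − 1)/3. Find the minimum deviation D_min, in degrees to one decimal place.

cos²i = (1.79292 − 1)/3 = 0.26431; i = arccos(0.51411) = 59.062°.
sin r = sin 59.062°/1.339 = 0.64057; r = 39.834°.
D_min = 2·59.062° − 4·39.834° + 180° = 138.786°.

138.8°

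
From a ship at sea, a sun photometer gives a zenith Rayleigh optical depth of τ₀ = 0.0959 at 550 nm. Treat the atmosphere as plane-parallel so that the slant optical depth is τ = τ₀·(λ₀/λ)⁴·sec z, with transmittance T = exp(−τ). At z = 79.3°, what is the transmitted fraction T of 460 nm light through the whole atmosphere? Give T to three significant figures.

0.348

sec 79.3° = 5.3860.
τ = 0.0959 × (550/460)⁴ × 5.3860 = 0.0959 × 2.0437 × 5.3860 = 1.0556.
T = exp(−1.0556) = 0.3480.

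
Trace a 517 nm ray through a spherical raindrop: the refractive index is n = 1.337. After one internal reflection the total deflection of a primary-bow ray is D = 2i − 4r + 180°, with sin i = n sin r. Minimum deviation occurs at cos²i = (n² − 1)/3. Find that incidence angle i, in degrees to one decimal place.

59.2°

cos²i = (1.337² − 1)/3 = (1.78757 − 1)/3 = 0.26252.
cos i = 0.51237, so i = 59.178°.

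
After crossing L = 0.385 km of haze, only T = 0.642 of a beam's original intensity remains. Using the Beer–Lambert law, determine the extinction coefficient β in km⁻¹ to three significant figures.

Beer–Lambert: T = exp(−βL) ⇒ β = −ln(T)/L = −ln(0.642)/0.385 = 0.4432/0.385 = 1.151 km⁻¹.

1.15 km⁻¹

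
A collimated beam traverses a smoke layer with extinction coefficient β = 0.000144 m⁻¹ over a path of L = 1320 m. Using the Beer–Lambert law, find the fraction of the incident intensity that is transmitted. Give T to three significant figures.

τ = β·L = 0.000144 × 1320 = 0.1901.
T = exp(−0.1901) = 0.8269.

0.827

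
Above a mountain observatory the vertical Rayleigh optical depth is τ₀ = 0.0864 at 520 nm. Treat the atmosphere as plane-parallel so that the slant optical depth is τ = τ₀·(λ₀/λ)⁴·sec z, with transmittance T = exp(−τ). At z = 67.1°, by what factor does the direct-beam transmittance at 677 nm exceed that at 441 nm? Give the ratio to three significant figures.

Airmass: sec 67.1° = 2.5699.
τ(677 nm) = 0.0864 × (520/677)⁴ × 2.5699 = 0.0864 × 0.3481 × 2.5699 = 0.0773.
τ(441 nm) = 0.0864 × (520/441)⁴ × 2.5699 = 0.0864 × 1.9331 × 2.5699 = 0.4292.
T(677)/T(441) = exp(τ_B − τ_A) = exp(0.3519) = 1.4218.

1.42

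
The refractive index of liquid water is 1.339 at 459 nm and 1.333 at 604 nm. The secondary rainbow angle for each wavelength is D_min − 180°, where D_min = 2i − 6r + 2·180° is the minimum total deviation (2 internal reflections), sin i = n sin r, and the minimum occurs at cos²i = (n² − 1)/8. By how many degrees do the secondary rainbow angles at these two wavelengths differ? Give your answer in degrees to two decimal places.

At 459 nm (n = 1.339): cos²i = 0.09912 → i = 71.650°, r = 45.141°, D_min = 232.451°, rainbow angle = 52.451°.
At 604 nm (n = 1.333): cos²i = 0.09711 → i = 71.843°, r = 45.466°, D_min = 230.891°, rainbow angle = 50.891°.
Angular width = |52.451° − 50.891°| = 1.560°.

1.56°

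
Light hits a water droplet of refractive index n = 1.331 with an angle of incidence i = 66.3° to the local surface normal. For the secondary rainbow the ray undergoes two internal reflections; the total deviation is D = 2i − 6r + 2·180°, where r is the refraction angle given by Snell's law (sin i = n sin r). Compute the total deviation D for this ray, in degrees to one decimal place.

sin r = sin 66.3° / 1.331 = 0.9157/1.331 = 0.6880; r = 43.47°.
D = 2·66.3° − 6·43.47° + 2·180° = 132.60° − 260.81° + 360° = 231.79°.

231.8°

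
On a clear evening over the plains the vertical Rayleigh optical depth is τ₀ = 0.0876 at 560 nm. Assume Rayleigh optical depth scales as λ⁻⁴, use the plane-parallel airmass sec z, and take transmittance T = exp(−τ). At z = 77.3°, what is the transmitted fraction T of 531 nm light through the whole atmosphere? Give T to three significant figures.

sec 77.3° = 4.5486.
τ = 0.0876 × (560/531)⁴ × 4.5486 = 0.0876 × 1.2370 × 4.5486 = 0.4929.
T = exp(−0.4929) = 0.6109.

0.611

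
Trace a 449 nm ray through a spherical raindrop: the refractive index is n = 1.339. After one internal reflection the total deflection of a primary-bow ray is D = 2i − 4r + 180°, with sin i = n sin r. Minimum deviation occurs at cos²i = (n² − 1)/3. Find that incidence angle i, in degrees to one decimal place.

59.1°

cos²i = (1.339² − 1)/3 = (1.79292 − 1)/3 = 0.26431.
cos i = 0.51411, so i = 59.062°.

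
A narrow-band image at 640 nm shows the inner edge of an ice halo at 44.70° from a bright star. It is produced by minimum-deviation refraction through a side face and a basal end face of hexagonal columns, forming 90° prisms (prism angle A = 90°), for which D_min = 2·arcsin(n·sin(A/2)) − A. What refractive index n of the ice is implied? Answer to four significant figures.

Rearranging: n = sin((D_min + A)/2) / sin(A/2).
(D_min + A)/2 = (44.70° + 90°)/2 = 67.350°.
n = sin 67.350° / sin 45° = 0.9229 / 0.7071 = 1.3051.

1.305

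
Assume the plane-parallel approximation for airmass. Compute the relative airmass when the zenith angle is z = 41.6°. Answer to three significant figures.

1.34

X = sec z = 1/cos 41.6° = 1/0.7478 = 1.3373.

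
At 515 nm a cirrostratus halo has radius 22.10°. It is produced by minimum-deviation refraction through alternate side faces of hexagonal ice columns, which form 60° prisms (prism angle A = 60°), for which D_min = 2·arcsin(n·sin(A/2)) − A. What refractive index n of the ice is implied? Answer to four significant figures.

Rearranging: n = sin((D_min + A)/2) / sin(A/2).
(D_min + A)/2 = (22.10° + 60°)/2 = 41.050°.
n = sin 41.050° / sin 30° = 0.6567 / 0.5000 = 1.3134.

1.313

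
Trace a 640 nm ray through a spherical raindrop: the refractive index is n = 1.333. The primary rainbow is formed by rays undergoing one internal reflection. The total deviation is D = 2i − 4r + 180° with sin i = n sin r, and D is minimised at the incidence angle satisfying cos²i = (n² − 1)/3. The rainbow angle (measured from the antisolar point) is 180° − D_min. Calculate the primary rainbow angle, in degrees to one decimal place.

cos²i = (1.77689 − 1)/3 = 0.25896; i = arccos(0.50888) = 59.410°.
sin r = sin 59.410°/1.333 = 0.64579; r = 40.225°.
D_min = 2·59.410° − 4·40.225° + 180° = 137.922°.
Rainbow angle = 180° − D_min = 42.078°.

42.1°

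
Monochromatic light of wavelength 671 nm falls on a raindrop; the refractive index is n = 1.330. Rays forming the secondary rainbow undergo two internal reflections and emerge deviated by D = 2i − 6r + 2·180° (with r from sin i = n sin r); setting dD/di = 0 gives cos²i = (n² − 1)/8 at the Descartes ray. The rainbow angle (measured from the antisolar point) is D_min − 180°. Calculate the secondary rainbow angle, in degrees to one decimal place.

50.1°

cos²i = (1.76890 − 1)/8 = 0.09611; i = arccos(0.31002) = 71.940°.
sin r = sin 71.940°/1.330 = 0.71483; r = 45.630°.
D_min = 2·71.940° − 6·45.630° + 360° = 230.101°.
Rainbow angle = D_min − 180° = 50.101°.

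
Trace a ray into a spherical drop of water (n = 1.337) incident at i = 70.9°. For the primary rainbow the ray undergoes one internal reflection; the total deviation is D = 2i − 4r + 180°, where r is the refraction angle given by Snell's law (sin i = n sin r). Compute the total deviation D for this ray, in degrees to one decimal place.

141.9°

sin r = sin 70.9° / 1.337 = 0.9449/1.337 = 0.7068; r = 44.97°.
D = 2·70.9° − 4·44.97° + 180° = 141.80° − 179.89° + 180° = 141.91°.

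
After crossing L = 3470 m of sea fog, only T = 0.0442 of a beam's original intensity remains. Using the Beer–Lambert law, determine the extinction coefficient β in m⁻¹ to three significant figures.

Beer–Lambert: T = exp(−βL) ⇒ β = −ln(T)/L = −ln(0.0442)/3470 = 3.1190/3470 = 0.0008989 m⁻¹.

0.000899 m⁻¹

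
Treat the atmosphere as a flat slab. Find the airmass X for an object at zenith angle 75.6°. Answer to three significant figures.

4.02

X = sec z = 1/cos 75.6° = 1/0.2487 = 4.0211.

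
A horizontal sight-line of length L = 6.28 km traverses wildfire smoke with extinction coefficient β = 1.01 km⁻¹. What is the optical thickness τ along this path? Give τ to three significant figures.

6.34

τ = β·L = 1.01 × 6.28 = 6.3428.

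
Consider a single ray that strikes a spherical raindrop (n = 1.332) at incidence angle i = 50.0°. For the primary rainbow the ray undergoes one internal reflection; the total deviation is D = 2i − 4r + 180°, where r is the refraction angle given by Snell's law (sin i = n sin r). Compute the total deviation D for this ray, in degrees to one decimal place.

sin r = sin 50.0° / 1.332 = 0.7660/1.332 = 0.5751; r = 35.11°.
D = 2·50.0° − 4·35.11° + 180° = 100.00° − 140.43° + 180° = 139.57°.

139.6°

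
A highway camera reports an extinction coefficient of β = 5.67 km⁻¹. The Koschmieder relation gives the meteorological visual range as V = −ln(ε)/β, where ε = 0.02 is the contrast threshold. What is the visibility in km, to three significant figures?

V = −ln(0.02) / 5.67 = 3.912 / 5.67 = 0.6900 km.

0.690 km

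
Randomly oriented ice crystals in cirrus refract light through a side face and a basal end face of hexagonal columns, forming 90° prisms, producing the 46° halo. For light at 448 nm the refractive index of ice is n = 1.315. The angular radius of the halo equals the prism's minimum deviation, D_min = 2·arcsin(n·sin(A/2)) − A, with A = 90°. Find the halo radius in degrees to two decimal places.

46.82°

n·sin(A/2) = 1.315 × sin 45° = 1.315 × 0.7071 = 0.9298.
D_min = 2·arcsin(0.9298) − 90° = 2 × 68.411° − 90° = 46.821°.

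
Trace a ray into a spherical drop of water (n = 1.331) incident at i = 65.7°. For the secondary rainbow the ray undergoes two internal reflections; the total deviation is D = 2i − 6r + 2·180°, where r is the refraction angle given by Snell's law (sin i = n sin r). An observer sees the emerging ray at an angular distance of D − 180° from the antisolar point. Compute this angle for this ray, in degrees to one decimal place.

sin r = sin 65.7° / 1.331 = 0.9114/1.331 = 0.6848; r = 43.22°.
D = 2·65.7° − 6·43.22° + 2·180° = 131.40° − 259.30° + 360° = 232.10°.
Angle from antisolar point = D − 180° = 52.10°.

52.1°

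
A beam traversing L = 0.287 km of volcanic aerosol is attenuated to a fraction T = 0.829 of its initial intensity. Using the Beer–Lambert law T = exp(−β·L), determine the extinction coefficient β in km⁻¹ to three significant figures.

0.653 km⁻¹

Beer–Lambert: T = exp(−βL) ⇒ β = −ln(T)/L = −ln(0.829)/0.287 = 0.1875/0.287 = 0.6534 km⁻¹.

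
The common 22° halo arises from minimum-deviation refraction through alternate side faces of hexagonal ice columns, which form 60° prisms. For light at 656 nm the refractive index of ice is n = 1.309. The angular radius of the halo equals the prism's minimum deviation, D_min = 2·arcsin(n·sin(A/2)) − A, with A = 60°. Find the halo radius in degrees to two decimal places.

n·sin(A/2) = 1.309 × sin 30° = 1.309 × 0.5000 = 0.6545.
D_min = 2·arcsin(0.6545) − 60° = 2 × 40.882° − 60° = 21.763°.

21.76°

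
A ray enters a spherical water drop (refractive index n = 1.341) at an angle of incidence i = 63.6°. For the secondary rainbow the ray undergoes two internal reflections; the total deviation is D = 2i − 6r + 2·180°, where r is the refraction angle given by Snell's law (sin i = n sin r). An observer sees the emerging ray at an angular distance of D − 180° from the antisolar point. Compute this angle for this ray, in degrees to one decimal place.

55.7°

sin r = sin 63.6° / 1.341 = 0.8957/1.341 = 0.6679; r = 41.91°.
D = 2·63.6° − 6·41.91° + 2·180° = 127.20° − 251.45° + 360° = 235.75°.
Angle from antisolar point = D − 180° = 55.75°.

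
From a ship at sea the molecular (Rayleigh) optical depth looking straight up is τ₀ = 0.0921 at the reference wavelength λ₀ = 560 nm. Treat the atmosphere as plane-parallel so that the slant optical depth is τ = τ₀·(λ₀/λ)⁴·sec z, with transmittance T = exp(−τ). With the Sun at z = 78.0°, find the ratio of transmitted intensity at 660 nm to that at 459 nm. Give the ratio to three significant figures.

Airmass: sec 78.0° = 4.8097.
τ(660 nm) = 0.0921 × (560/660)⁴ × 4.8097 = 0.0921 × 0.5183 × 4.8097 = 0.2296.
τ(459 nm) = 0.0921 × (560/459)⁴ × 4.8097 = 0.0921 × 2.2157 × 4.8097 = 0.9815.
T(660)/T(459) = exp(τ_B − τ_A) = exp(0.7519) = 2.1210.

2.12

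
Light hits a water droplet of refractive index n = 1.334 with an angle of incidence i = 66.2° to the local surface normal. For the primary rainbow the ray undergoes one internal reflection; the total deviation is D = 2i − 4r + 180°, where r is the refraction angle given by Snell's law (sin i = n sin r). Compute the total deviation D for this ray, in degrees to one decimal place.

139.2°

sin r = sin 66.2° / 1.334 = 0.9150/1.334 = 0.6859; r = 43.30°.
D = 2·66.2° − 4·43.30° + 180° = 132.40° − 173.22° + 180° = 139.18°.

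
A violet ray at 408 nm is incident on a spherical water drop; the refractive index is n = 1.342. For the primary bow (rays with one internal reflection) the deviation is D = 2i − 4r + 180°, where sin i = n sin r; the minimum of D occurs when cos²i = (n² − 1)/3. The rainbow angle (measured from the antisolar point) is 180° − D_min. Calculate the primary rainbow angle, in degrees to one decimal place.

cos²i = (1.80096 − 1)/3 = 0.26699; i = arccos(0.51671) = 58.888°.
sin r = sin 58.888°/1.342 = 0.63797; r = 39.641°.
D_min = 2·58.888° − 4·39.641° + 180° = 139.213°.
Rainbow angle = 180° − D_min = 40.787°.

40.8°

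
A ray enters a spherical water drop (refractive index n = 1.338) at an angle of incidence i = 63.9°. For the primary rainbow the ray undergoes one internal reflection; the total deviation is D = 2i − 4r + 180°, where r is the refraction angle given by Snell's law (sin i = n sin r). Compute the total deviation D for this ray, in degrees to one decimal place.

139.2°

sin r = sin 63.9° / 1.338 = 0.8980/1.338 = 0.6712; r = 42.16°.
D = 2·63.9° − 4·42.16° + 180° = 127.80° − 168.63° + 180° = 139.17°.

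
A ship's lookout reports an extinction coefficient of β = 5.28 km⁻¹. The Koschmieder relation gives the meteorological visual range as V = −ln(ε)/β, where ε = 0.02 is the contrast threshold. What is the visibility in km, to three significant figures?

0.741 km

V = −ln(0.02) / 5.28 = 3.912 / 5.28 = 0.7409 km.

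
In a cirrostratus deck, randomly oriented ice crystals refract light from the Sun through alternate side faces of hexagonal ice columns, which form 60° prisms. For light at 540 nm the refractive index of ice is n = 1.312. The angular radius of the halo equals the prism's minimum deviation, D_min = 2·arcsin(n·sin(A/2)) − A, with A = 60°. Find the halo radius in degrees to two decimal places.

21.99°

n·sin(A/2) = 1.312 × sin 30° = 1.312 × 0.5000 = 0.6560.
D_min = 2·arcsin(0.6560) − 60° = 2 × 40.996° − 60° = 21.991°.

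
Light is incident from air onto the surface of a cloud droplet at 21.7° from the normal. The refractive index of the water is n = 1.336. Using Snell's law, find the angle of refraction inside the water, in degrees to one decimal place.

Snell: sin θ_r = sin θ_i / n = sin 21.7° / 1.336 = 0.3697 / 1.336 = 0.2768.
θ_r = arcsin(0.2768) = 16.07°.

16.1°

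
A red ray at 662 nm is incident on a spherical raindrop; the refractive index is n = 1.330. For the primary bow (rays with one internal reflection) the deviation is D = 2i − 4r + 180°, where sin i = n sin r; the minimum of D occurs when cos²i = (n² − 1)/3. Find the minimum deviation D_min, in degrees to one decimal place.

137.5°

cos²i = (1.76890 − 1)/3 = 0.25630; i = arccos(0.50626) = 59.585°.
sin r = sin 59.585°/1.330 = 0.64841; r = 40.422°.
D_min = 2·59.585° − 4·40.422° + 180° = 137.484°.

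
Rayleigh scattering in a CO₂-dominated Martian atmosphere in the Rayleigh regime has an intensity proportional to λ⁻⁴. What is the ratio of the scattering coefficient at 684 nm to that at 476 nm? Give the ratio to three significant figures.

Rayleigh scattering ∝ λ⁻⁴, so the ratio of coefficients is the inverse fourth power of the wavelength ratio.
σ(684)/σ(476) = (476/684)⁴ = (0.6959)⁴ = 0.2345.

0.235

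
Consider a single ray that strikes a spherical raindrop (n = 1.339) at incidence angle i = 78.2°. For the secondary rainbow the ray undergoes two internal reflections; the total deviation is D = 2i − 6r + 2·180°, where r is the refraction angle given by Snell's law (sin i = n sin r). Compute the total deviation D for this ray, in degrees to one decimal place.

sin r = sin 78.2° / 1.339 = 0.9789/1.339 = 0.7310; r = 46.97°.
D = 2·78.2° − 6·46.97° + 2·180° = 156.40° − 281.84° + 360° = 234.56°.

234.6°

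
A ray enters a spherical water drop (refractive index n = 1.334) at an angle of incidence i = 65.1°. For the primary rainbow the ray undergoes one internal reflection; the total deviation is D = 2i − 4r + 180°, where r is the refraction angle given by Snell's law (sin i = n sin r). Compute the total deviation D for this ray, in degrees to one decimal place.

sin r = sin 65.1° / 1.334 = 0.9070/1.334 = 0.6799; r = 42.84°.
D = 2·65.1° − 4·42.84° + 180° = 130.20° − 171.36° + 180° = 138.84°.

138.8°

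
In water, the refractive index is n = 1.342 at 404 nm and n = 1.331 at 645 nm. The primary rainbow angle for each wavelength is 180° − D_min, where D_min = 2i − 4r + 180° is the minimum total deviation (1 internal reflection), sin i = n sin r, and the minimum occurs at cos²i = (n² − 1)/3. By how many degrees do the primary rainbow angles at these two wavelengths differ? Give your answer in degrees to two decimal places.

At 404 nm (n = 1.342): cos²i = 0.26699 → i = 58.888°, r = 39.641°, D_min = 139.213°, rainbow angle = 40.787°.
At 645 nm (n = 1.331): cos²i = 0.25719 → i = 59.527°, r = 40.356°, D_min = 137.630°, rainbow angle = 42.370°.
Angular width = |40.787° − 42.370°| = 1.583°.

1.58°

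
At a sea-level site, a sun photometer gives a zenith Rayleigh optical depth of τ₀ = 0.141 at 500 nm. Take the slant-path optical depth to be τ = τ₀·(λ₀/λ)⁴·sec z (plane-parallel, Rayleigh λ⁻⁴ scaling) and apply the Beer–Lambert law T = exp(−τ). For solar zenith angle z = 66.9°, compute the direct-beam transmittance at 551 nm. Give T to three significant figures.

0.784

sec 66.9° = 2.5488.
τ = 0.141 × (500/551)⁴ × 2.5488 = 0.141 × 0.6781 × 2.5488 = 0.2437.
T = exp(−0.2437) = 0.7837.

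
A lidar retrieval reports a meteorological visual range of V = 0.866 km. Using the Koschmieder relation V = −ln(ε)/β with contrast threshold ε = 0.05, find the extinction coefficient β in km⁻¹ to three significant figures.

β = −ln(0.05) / V = 2.996 / 0.866 = 3.4593 km⁻¹.

3.46 km⁻¹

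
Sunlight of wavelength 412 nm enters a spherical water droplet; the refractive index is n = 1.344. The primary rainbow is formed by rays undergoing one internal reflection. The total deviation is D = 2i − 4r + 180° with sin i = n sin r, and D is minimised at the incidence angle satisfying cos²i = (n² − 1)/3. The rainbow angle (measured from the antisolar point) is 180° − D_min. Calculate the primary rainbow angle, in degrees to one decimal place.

40.5°

cos²i = (1.80634 − 1)/3 = 0.26878; i = arccos(0.51844) = 58.772°.
sin r = sin 58.772°/1.344 = 0.63625; r = 39.512°.
D_min = 2·58.772° − 4·39.512° + 180° = 139.495°.
Rainbow angle = 180° − D_min = 40.505°.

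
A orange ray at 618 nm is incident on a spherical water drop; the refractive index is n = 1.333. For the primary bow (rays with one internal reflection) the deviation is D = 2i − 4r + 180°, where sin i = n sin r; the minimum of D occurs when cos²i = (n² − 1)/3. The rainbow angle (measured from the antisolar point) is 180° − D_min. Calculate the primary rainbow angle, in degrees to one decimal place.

42.1°

cos²i = (1.77689 − 1)/3 = 0.25896; i = arccos(0.50888) = 59.410°.
sin r = sin 59.410°/1.333 = 0.64579; r = 40.225°.
D_min = 2·59.410° − 4·40.225° + 180° = 137.922°.
Rainbow angle = 180° − D_min = 42.078°.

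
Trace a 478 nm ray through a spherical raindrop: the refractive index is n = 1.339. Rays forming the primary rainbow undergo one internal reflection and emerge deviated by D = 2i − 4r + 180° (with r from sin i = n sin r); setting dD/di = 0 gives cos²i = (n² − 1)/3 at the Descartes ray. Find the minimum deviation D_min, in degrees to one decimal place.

cos²i = (1.79292 − 1)/3 = 0.26431; i = arccos(0.51411) = 59.062°.
sin r = sin 59.062°/1.339 = 0.64057; r = 39.834°.
D_min = 2·59.062° − 4·39.834° + 180° = 138.786°.

138.8°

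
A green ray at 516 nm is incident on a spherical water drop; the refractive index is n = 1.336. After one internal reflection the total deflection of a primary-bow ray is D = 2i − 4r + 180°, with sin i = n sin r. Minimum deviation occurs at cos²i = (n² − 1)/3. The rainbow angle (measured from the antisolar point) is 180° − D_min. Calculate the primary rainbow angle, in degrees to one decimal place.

41.6°

cos²i = (1.78490 − 1)/3 = 0.26163; i = arccos(0.51150) = 59.236°.
sin r = sin 59.236°/1.336 = 0.64318; r = 40.029°.
D_min = 2·59.236° − 4·40.029° + 180° = 138.356°.
Rainbow angle = 180° − D_min = 41.644°.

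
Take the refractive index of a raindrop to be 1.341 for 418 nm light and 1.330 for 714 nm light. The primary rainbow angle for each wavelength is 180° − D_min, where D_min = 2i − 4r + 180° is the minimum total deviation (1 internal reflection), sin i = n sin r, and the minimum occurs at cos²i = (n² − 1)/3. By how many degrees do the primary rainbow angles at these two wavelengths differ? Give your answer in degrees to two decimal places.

1.59°

At 418 nm (n = 1.341): cos²i = 0.26609 → i = 58.946°, r = 39.705°, D_min = 139.071°, rainbow angle = 40.929°.
At 714 nm (n = 1.330): cos²i = 0.25630 → i = 59.585°, r = 40.422°, D_min = 137.484°, rainbow angle = 42.516°.
Angular width = |40.929° − 42.516°| = 1.588°.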